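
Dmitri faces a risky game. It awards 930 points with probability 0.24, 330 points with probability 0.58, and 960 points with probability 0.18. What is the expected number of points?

587.4 points

EV = 0.24 × 930 + 0.58 × 330 + 0.18 × 960 = 223.2 + 191.4 + 172.8 = 587.4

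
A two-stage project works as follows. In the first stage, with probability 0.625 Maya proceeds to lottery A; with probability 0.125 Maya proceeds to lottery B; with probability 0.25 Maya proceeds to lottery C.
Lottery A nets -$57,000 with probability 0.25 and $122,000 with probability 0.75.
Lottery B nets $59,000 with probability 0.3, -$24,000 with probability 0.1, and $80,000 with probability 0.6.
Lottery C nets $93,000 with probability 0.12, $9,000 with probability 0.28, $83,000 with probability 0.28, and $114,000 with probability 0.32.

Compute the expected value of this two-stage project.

$74,543.75

EV(A) = 0.25 × (-57000) + 0.75 × 122000 = -14250 + 91500 = 77250
EV(B) = 0.3 × 59000 + 0.1 × (-24000) + 0.6 × 80000 = 17700 − 2400 + 48000 = 63300
EV(C) = 0.12 × 93000 + 0.28 × 9000 + 0.28 × 83000 + 0.32 × 114000 = 11160 + 2520 + 23240 + 36480 = 73400
Overall = 0.625 × 77250 + 0.125 × 63300 + 0.25 × 73400 = 48281.25 + 7912.5 + 18350 = 74543.75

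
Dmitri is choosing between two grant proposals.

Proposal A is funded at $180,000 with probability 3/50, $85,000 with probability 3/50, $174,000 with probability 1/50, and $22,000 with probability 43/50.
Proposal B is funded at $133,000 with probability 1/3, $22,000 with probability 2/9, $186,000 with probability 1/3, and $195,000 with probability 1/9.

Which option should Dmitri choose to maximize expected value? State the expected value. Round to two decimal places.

Proposal A = 3/50 × 180000 + 3/50 × 85000 + 1/50 × 174000 + 43/50 × 22000 = 10800 + 5100 + 3480 + 18920 = 38300
Proposal B = 1/3 × 133000 + 2/9 × 22000 + 1/3 × 186000 + 1/9 × 195000 = 44333.3333 + 4888.8889 + 62000 + 21666.6667 = 132888.8889

Proposal B ($132,888.89)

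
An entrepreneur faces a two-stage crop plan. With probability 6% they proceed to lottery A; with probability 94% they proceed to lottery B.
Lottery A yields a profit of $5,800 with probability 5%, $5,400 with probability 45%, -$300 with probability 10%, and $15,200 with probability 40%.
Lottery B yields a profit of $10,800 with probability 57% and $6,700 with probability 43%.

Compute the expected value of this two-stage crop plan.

EV(A) = 0.05 × 5800 + 0.45 × 5400 + 0.1 × (-300) + 0.4 × 15200 = 290 + 2430 − 30 + 6080 = 8770
EV(B) = 0.57 × 10800 + 0.43 × 6700 = 6156 + 2881 = 9037
Overall = 0.06 × 8770 + 0.94 × 9037 = 526.2 + 8494.78 = 9020.98

$9,020.98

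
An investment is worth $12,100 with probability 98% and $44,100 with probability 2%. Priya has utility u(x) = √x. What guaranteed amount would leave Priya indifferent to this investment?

$12,544

E[u] = 0.98·√12100 + 0.02·√44100 = 0.98·110 + 0.02·210 = 112
CE = (112)² = 12544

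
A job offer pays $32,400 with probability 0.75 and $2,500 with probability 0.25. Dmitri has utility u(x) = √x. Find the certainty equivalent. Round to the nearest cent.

E[u] = 0.75·√32400 + 0.25·√2500 = 0.75·180 + 0.25·50 = 147.5
CE = (147.5)² = 21756.25

$21,756.25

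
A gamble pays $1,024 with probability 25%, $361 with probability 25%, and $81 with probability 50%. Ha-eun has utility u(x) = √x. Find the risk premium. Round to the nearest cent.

$89.19

E[u] = 0.25·√1024 + 0.25·√361 + 0.5·√81 = 0.25·32 + 0.25·19 + 0.5·9 = 17.25
CE = (17.25)² = 297.5625
Risk premium = EV − CE = 386.75 − 297.5625 = 89.1875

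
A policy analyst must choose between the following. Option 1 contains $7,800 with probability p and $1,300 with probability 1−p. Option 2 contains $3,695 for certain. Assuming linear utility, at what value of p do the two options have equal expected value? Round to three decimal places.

p·7800 + (1−p)·1300 = 3695
6500p + 1300 = 3695
p = (3695 − 1300) / 6500

p = 0.368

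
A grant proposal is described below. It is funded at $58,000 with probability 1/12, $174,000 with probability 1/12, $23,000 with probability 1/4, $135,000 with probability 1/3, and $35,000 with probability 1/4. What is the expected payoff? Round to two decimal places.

EV = 1/12 × 58000 + 1/12 × 174000 + 1/4 × 23000 + 1/3 × 135000 + 1/4 × 35000 = 4833.3333 + 14500 + 5750 + 45000 + 8750 = 78833.3333

$78,833.33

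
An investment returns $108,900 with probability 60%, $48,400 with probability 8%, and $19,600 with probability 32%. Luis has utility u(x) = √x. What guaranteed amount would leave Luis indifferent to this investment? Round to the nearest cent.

$67,808.16

E[u] = 0.6·√108900 + 0.08·√48400 + 0.32·√19600 = 0.6·330 + 0.08·220 + 0.32·140 = 260.4
CE = (260.4)² = 67808.16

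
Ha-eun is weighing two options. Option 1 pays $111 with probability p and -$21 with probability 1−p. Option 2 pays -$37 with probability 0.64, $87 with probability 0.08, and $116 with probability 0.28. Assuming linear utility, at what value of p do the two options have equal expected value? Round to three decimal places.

p = 0.278

EV(Option 2) = 0.64 × (-37) + 0.08 × 87 + 0.28 × 116 = -23.68 + 6.96 + 32.48 = 15.76
p·111 + (1−p)·(-21) = 15.76
132p − 21 = 15.76
p = (15.76 + 21) / 132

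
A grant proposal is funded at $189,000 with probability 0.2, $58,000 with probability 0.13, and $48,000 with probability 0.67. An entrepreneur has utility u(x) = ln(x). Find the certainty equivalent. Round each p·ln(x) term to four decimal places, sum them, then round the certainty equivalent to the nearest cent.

$64,711.87

E[u] = 0.2·ln(189000) + 0.13·ln(58000) + 0.67·ln(48000) = 2.4299 + 1.4259 + 7.2219 = 11.0777
CE = e^11.0777 ≈ 64711.87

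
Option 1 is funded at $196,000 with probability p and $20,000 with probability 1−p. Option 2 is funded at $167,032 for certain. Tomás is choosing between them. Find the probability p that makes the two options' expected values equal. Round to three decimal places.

p·196000 + (1−p)·20000 = 167032
176000p + 20000 = 167032
p = (167032 − 20000) / 176000

p = 0.835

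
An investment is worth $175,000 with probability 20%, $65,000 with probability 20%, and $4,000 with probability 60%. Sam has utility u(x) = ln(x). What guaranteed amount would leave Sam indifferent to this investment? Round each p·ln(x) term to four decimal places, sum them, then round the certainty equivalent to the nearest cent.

$14,872.96

E[u] = 0.2·ln(175000) + 0.2·ln(65000) + 0.6·ln(4000) = 2.4145 + 2.2164 + 4.9764 = 9.6073
CE = e^9.6073 ≈ 14872.96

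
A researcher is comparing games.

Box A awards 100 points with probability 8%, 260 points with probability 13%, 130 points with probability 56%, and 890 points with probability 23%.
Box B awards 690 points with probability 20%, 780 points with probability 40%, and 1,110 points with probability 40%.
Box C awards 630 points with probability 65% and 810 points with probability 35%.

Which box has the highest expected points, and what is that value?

Box A = 0.08 × 100 + 0.13 × 260 + 0.56 × 130 + 0.23 × 890 = 8 + 33.8 + 72.8 + 204.7 = 319.3
Box B = 0.2 × 690 + 0.4 × 780 + 0.4 × 1110 = 138 + 312 + 444 = 894
Box C = 0.65 × 630 + 0.35 × 810 = 409.5 + 283.5 = 693

Box B (894 points)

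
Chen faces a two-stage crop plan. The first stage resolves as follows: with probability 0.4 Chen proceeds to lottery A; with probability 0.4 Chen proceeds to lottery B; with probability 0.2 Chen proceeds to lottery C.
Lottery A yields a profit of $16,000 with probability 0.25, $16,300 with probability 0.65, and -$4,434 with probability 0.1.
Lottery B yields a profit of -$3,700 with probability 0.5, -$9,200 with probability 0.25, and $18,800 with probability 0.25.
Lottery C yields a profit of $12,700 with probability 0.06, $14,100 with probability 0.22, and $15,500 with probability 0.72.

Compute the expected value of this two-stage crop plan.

$8,885.44

EV(A) = 0.25 × 16000 + 0.65 × 16300 + 0.1 × (-4434) = 4000 + 10595 − 443.4 = 14151.6
EV(B) = 0.5 × (-3700) + 0.25 × (-9200) + 0.25 × 18800 = -1850 − 2300 + 4700 = 550
EV(C) = 0.06 × 12700 + 0.22 × 14100 + 0.72 × 15500 = 762 + 3102 + 11160 = 15024
Overall = 0.4 × 14151.6 + 0.4 × 550 + 0.2 × 15024 = 5660.64 + 220 + 3004.8 = 8885.44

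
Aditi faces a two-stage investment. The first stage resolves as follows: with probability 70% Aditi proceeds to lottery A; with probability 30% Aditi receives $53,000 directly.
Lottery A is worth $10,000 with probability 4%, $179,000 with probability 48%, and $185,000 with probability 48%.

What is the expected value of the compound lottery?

EV(A) = 0.04 × 10000 + 0.48 × 179000 + 0.48 × 185000 = 400 + 85920 + 88800 = 175120
Branch B: 53000 (certain)
Overall = 0.7 × 175120 + 0.3 × 53000 = 122584 + 15900 = 138484

$138,484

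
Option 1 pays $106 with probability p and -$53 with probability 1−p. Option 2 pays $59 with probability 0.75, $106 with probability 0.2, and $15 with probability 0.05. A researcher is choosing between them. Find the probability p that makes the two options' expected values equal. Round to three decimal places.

EV(Option 2) = 0.75 × 59 + 0.2 × 106 + 0.05 × 15 = 44.25 + 21.2 + 0.75 = 66.2
p·106 + (1−p)·(-53) = 66.2
159p − 53 = 66.2
p = (66.2 + 53) / 159

p = 0.750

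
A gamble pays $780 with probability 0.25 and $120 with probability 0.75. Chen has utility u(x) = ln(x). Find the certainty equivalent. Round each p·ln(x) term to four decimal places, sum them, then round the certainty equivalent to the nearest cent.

$191.60

E[u] = 0.25·ln(780) + 0.75·ln(120) = 1.6648 + 3.5906 = 5.2554
CE = e^5.2554 ≈ 191.60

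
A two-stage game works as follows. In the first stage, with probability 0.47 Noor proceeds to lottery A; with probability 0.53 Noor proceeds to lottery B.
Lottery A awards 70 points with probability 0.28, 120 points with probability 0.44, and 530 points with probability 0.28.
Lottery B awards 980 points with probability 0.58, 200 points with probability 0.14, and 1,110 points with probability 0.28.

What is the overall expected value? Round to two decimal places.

584.59 points

EV(A) = 0.28 × 70 + 0.44 × 120 + 0.28 × 530 = 19.6 + 52.8 + 148.4 = 220.8
EV(B) = 0.58 × 980 + 0.14 × 200 + 0.28 × 1110 = 568.4 + 28 + 310.8 = 907.2
Overall = 0.47 × 220.8 + 0.53 × 907.2 = 103.776 + 480.816 = 584.592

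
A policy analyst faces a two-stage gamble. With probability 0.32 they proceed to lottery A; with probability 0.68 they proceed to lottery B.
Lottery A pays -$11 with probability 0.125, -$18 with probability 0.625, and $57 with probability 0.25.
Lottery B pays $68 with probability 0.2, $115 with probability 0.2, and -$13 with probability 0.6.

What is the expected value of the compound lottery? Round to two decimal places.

$20.10

EV(A) = 0.125 × (-11) + 0.625 × (-18) + 0.25 × 57 = -1.375 − 11.25 + 14.25 = 1.625
EV(B) = 0.2 × 68 + 0.2 × 115 + 0.6 × (-13) = 13.6 + 23 − 7.8 = 28.8
Overall = 0.32 × 1.625 + 0.68 × 28.8 = 0.52 + 19.584 = 20.104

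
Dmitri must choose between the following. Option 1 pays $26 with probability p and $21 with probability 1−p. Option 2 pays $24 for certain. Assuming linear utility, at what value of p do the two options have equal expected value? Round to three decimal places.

p = 0.600

p·26 + (1−p)·21 = 24
5p + 21 = 24
p = (24 − 21) / 5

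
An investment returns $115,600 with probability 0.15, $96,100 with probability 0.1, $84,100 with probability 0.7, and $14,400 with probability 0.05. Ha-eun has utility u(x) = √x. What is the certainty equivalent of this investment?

E[u] = 0.15·√115600 + 0.1·√96100 + 0.7·√84100 + 0.05·√14400 = 0.15·340 + 0.1·310 + 0.7·290 + 0.05·120 = 291
CE = (291)² = 84681

$84,681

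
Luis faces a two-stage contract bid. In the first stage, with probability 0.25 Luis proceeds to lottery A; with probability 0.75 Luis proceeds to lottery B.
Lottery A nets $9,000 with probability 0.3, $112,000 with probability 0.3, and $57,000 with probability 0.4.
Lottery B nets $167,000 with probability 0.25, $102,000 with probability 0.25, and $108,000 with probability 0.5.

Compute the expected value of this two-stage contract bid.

EV(A) = 0.3 × 9000 + 0.3 × 112000 + 0.4 × 57000 = 2700 + 33600 + 22800 = 59100
EV(B) = 0.25 × 167000 + 0.25 × 102000 + 0.5 × 108000 = 41750 + 25500 + 54000 = 121250
Overall = 0.25 × 59100 + 0.75 × 121250 = 14775 + 90937.5 = 105712.5

$105,712.50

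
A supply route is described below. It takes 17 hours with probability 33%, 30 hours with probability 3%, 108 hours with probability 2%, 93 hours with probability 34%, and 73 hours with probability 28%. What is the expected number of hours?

60.73 hours

EV = 0.33 × 17 + 0.03 × 30 + 0.02 × 108 + 0.34 × 93 + 0.28 × 73 = 5.61 + 0.9 + 2.16 + 31.62 + 20.44 = 60.73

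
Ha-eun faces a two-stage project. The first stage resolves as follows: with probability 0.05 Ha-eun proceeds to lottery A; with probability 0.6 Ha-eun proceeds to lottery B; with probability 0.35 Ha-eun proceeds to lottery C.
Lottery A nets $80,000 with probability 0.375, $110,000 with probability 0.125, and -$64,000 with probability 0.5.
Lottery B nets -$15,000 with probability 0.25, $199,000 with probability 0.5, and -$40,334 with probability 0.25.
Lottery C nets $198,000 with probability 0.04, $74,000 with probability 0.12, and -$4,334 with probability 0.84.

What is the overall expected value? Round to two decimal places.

EV(A) = 0.375 × 80000 + 0.125 × 110000 + 0.5 × (-64000) = 30000 + 13750 − 32000 = 11750
EV(B) = 0.25 × (-15000) + 0.5 × 199000 + 0.25 × (-40334) = -3750 + 99500 − 10083.5 = 85666.5
EV(C) = 0.04 × 198000 + 0.12 × 74000 + 0.84 × (-4334) = 7920 + 8880 − 3640.56 = 13159.44
Overall = 0.05 × 11750 + 0.6 × 85666.5 + 0.35 × 13159.44 = 587.5 + 51399.9 + 4605.804 = 56593.204

$56,593.20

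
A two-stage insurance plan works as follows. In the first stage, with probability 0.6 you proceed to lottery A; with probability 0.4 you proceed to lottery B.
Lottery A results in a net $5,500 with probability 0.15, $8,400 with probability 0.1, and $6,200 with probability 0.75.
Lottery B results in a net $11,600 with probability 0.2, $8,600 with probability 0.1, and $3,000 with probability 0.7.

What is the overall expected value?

EV(A) = 0.15 × 5500 + 0.1 × 8400 + 0.75 × 6200 = 825 + 840 + 4650 = 6315
EV(B) = 0.2 × 11600 + 0.1 × 8600 + 0.7 × 3000 = 2320 + 860 + 2100 = 5280
Overall = 0.6 × 6315 + 0.4 × 5280 = 3789 + 2112 = 5901

$5,901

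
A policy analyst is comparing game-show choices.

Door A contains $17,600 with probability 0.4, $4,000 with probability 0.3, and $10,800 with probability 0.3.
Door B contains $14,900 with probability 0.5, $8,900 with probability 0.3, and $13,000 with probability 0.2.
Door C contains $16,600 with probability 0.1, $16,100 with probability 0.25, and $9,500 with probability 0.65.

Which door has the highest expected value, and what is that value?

Door A = 0.4 × 17600 + 0.3 × 4000 + 0.3 × 10800 = 7040 + 1200 + 3240 = 11480
Door B = 0.5 × 14900 + 0.3 × 8900 + 0.2 × 13000 = 7450 + 2670 + 2600 = 12720
Door C = 0.1 × 16600 + 0.25 × 16100 + 0.65 × 9500 = 1660 + 4025 + 6175 = 11860

Door B ($12,720)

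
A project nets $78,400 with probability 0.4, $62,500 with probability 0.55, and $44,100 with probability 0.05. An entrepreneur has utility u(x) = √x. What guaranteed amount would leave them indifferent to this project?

E[u] = 0.4·√78400 + 0.55·√62500 + 0.05·√44100 = 0.4·280 + 0.55·250 + 0.05·210 = 260
CE = (260)² = 67600

$67,600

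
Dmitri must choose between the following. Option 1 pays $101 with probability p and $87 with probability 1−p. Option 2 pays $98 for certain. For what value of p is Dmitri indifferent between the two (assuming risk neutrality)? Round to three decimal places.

p = 0.786

p·101 + (1−p)·87 = 98
14p + 87 = 98
p = (98 − 87) / 14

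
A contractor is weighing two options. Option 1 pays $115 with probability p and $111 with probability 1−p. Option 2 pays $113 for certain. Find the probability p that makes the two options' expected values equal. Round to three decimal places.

p = 0.500

p·115 + (1−p)·111 = 113
4p + 111 = 113
p = (113 − 111) / 4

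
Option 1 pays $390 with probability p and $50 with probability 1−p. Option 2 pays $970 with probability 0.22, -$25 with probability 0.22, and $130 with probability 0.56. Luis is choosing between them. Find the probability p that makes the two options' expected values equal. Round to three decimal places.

p = 0.679

EV(Option 2) = 0.22 × 970 + 0.22 × (-25) + 0.56 × 130 = 213.4 − 5.5 + 72.8 = 280.7
p·390 + (1−p)·50 = 280.7
340p + 50 = 280.7
p = (280.7 − 50) / 340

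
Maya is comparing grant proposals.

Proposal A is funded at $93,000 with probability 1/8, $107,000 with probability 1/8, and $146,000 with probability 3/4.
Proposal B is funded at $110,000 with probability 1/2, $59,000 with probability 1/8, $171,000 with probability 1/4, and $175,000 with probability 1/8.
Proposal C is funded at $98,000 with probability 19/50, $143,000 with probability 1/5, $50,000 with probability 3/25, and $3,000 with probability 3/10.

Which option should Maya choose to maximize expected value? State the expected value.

Proposal A = 1/8 × 93000 + 1/8 × 107000 + 3/4 × 146000 = 11625 + 13375 + 109500 = 134500
Proposal B = 1/2 × 110000 + 1/8 × 59000 + 1/4 × 171000 + 1/8 × 175000 = 55000 + 7375 + 42750 + 21875 = 127000
Proposal C = 19/50 × 98000 + 1/5 × 143000 + 3/25 × 50000 + 3/10 × 3000 = 37240 + 28600 + 6000 + 900 = 72740

Proposal A ($134,500)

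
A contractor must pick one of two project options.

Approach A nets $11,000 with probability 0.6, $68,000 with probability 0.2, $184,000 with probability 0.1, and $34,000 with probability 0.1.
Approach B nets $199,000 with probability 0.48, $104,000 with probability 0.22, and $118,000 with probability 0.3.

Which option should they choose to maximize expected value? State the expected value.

Approach A = 0.6 × 11000 + 0.2 × 68000 + 0.1 × 184000 + 0.1 × 34000 = 6600 + 13600 + 18400 + 3400 = 42000
Approach B = 0.48 × 199000 + 0.22 × 104000 + 0.3 × 118000 = 95520 + 22880 + 35400 = 153800

Approach B ($153,800)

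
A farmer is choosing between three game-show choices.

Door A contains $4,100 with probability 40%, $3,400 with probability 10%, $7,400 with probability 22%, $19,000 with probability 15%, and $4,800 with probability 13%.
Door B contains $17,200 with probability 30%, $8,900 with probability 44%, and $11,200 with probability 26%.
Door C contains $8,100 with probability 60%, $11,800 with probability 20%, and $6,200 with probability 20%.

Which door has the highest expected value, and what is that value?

Door B ($11,988)

Door A = 0.4 × 4100 + 0.1 × 3400 + 0.22 × 7400 + 0.15 × 19000 + 0.13 × 4800 = 1640 + 340 + 1628 + 2850 + 624 = 7082
Door B = 0.3 × 17200 + 0.44 × 8900 + 0.26 × 11200 = 5160 + 3916 + 2912 = 11988
Door C = 0.6 × 8100 + 0.2 × 11800 + 0.2 × 6200 = 4860 + 2360 + 1240 = 8460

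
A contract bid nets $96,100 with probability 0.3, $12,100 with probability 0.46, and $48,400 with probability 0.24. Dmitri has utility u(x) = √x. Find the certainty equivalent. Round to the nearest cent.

$38,572.96

E[u] = 0.3·√96100 + 0.46·√12100 + 0.24·√48400 = 0.3·310 + 0.46·110 + 0.24·220 = 196.4
CE = (196.4)² = 38572.96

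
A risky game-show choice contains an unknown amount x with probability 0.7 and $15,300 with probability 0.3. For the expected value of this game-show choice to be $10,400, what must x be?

0.7·x + 0.3·15300 = 10400
0.7·x = 10400 − 4590 = 5810
x = 5810 / 0.7 = 8300

x = $8,300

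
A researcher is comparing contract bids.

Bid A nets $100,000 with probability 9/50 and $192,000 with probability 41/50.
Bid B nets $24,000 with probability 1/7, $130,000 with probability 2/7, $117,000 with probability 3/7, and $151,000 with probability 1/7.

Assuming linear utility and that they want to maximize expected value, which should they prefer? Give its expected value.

Bid A = 9/50 × 100000 + 41/50 × 192000 = 18000 + 157440 = 175440
Bid B = 1/7 × 24000 + 2/7 × 130000 + 3/7 × 117000 + 1/7 × 151000 = 3428.5714 + 37142.8571 + 50142.8571 + 21571.4286 = 112285.7143

Bid A ($175,440)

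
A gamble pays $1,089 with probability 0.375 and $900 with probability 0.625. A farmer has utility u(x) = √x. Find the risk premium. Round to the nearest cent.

$2.11

E[u] = 0.375·√1089 + 0.625·√900 = 0.375·33 + 0.625·30 = 31.125
CE = (31.125)² = 968.765625
Risk premium = EV − CE = 970.875 − 968.765625 = 2.109375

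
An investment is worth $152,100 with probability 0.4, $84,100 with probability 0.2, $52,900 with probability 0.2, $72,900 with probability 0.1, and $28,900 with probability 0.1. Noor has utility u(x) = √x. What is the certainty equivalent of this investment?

E[u] = 0.4·√152100 + 0.2·√84100 + 0.2·√52900 + 0.1·√72900 + 0.1·√28900 = 0.4·390 + 0.2·290 + 0.2·230 + 0.1·270 + 0.1·170 = 304
CE = (304)² = 92416

$92,416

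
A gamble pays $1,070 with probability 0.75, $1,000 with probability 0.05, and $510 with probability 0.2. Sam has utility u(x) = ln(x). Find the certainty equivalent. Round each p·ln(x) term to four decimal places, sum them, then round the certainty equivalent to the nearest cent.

$919.56

E[u] = 0.75·ln(1070) + 0.05·ln(1000) + 0.2·ln(510) = 5.2316 + 0.3454 + 1.2469 = 6.8239
CE = e^6.8239 ≈ 919.56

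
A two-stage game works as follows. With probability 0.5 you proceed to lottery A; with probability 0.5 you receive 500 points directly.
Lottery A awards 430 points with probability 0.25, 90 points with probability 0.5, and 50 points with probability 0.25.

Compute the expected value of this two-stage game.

EV(A) = 0.25 × 430 + 0.5 × 90 + 0.25 × 50 = 107.5 + 45 + 12.5 = 165
Branch B: 500 (certain)
Overall = 0.5 × 165 + 0.5 × 500 = 82.5 + 250 = 332.5

332.5 points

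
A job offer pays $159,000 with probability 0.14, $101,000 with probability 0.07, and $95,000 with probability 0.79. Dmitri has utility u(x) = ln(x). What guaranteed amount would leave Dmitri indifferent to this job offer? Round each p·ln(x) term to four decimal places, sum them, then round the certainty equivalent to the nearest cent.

$102,539.15

E[u] = 0.14·ln(159000) + 0.07·ln(101000) + 0.79·ln(95000) = 1.6767 + 0.8066 + 9.0547 = 11.5380
CE = e^11.5380 ≈ 102539.15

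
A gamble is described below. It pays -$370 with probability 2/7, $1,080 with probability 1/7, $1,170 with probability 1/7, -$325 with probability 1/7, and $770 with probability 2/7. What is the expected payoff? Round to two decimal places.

EV = 2/7 × (-370) + 1/7 × 1080 + 1/7 × 1170 + 1/7 × (-325) + 2/7 × 770 = -105.7143 + 154.2857 + 167.1429 − 46.4286 + 220 = 389.2857

$389.29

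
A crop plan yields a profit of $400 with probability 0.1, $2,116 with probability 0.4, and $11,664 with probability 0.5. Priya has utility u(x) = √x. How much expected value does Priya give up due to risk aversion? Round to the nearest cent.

$1,183.04

E[u] = 0.1·√400 + 0.4·√2116 + 0.5·√11664 = 0.1·20 + 0.4·46 + 0.5·108 = 74.4
CE = (74.4)² = 5535.36
Risk premium = EV − CE = 6718.4 − 5535.36 = 1183.04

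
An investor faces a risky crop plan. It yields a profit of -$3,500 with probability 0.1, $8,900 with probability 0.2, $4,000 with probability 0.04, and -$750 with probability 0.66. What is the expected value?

$1,095

EV = 0.1 × (-3500) + 0.2 × 8900 + 0.04 × 4000 + 0.66 × (-750) = -350 + 1780 + 160 − 495 = 1095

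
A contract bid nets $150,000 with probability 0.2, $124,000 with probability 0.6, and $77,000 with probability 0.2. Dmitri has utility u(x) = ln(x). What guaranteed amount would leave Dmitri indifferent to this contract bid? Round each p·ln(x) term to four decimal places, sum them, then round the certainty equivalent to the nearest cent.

$117,101.93

E[u] = 0.2·ln(150000) + 0.6·ln(124000) + 0.2·ln(77000) = 2.3837 + 7.0368 + 2.2503 = 11.6708
CE = e^11.6708 ≈ 117101.93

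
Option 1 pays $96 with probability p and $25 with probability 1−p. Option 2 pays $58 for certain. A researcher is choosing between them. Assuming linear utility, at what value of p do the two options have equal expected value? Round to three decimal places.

p = 0.465

p·96 + (1−p)·25 = 58
71p + 25 = 58
p = (58 − 25) / 71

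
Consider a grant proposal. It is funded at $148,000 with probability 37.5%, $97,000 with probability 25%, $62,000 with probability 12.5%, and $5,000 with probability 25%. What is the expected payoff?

$88,750

EV = 0.375 × 148000 + 0.25 × 97000 + 0.125 × 62000 + 0.25 × 5000 = 55500 + 24250 + 7750 + 1250 = 88750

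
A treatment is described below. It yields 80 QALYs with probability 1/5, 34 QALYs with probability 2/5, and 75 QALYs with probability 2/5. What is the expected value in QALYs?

59.6 QALYs

EV = 1/5 × 80 + 2/5 × 34 + 2/5 × 75 = 16 + 13.6 + 30 = 59.6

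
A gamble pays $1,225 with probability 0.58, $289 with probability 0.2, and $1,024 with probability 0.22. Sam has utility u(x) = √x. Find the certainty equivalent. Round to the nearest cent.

$944.95

E[u] = 0.58·√1225 + 0.2·√289 + 0.22·√1024 = 0.58·35 + 0.2·17 + 0.22·32 = 30.74
CE = (30.74)² = 944.9476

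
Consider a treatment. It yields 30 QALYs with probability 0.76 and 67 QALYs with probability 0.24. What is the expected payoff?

EV = 0.76 × 30 + 0.24 × 67 = 22.8 + 16.08 = 38.88

38.88 QALYs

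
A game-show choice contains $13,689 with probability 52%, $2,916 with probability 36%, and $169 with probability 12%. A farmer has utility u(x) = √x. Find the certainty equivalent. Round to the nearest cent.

E[u] = 0.52·√13689 + 0.36·√2916 + 0.12·√169 = 0.52·117 + 0.36·54 + 0.12·13 = 81.84
CE = (81.84)² = 6697.7856

$6,697.79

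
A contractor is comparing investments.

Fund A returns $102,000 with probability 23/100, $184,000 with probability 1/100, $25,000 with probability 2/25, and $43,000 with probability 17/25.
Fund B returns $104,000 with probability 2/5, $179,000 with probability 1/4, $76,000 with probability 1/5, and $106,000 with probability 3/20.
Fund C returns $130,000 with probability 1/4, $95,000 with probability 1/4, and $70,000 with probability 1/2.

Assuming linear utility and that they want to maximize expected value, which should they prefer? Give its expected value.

Fund B ($117,450)

Fund A = 23/100 × 102000 + 1/100 × 184000 + 2/25 × 25000 + 17/25 × 43000 = 23460 + 1840 + 2000 + 29240 = 56540
Fund B = 2/5 × 104000 + 1/4 × 179000 + 1/5 × 76000 + 3/20 × 106000 = 41600 + 44750 + 15200 + 15900 = 117450
Fund C = 1/4 × 130000 + 1/4 × 95000 + 1/2 × 70000 = 32500 + 23750 + 35000 = 91250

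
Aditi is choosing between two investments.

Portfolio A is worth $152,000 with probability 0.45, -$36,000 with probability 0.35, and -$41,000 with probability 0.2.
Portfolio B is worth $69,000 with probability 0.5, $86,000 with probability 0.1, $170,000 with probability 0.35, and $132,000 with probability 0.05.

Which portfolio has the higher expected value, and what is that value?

Portfolio B ($109,200)

Portfolio A = 0.45 × 152000 + 0.35 × (-36000) + 0.2 × (-41000) = 68400 − 12600 − 8200 = 47600
Portfolio B = 0.5 × 69000 + 0.1 × 86000 + 0.35 × 170000 + 0.05 × 132000 = 34500 + 8600 + 59500 + 6600 = 109200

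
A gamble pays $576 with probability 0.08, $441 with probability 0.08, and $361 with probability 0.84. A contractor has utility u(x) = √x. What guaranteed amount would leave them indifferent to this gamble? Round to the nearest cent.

$382.59

E[u] = 0.08·√576 + 0.08·√441 + 0.84·√361 = 0.08·24 + 0.08·21 + 0.84·19 = 19.56
CE = (19.56)² = 382.5936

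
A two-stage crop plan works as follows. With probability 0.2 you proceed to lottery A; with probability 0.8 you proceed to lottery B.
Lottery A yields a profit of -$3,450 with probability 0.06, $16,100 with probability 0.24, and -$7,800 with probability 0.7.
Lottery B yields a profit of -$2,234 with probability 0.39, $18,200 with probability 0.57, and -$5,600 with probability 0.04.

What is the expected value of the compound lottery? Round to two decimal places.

EV(A) = 0.06 × (-3450) + 0.24 × 16100 + 0.7 × (-7800) = -207 + 3864 − 5460 = -1803
EV(B) = 0.39 × (-2234) + 0.57 × 18200 + 0.04 × (-5600) = -871.26 + 10374 − 224 = 9278.74
Overall = 0.2 × (-1803) + 0.8 × 9278.74 = -360.6 + 7422.992 = 7062.392

$7,062.39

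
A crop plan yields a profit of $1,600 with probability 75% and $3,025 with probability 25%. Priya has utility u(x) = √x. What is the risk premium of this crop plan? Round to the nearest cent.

E[u] = 0.75·√1600 + 0.25·√3025 = 0.75·40 + 0.25·55 = 43.75
CE = (43.75)² = 1914.0625
Risk premium = EV − CE = 1956.25 − 1914.0625 = 42.1875

$42.19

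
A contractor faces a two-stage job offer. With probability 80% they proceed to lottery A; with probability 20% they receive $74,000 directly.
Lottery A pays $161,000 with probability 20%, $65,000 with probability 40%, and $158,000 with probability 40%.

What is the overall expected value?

$111,920

EV(A) = 0.2 × 161000 + 0.4 × 65000 + 0.4 × 158000 = 32200 + 26000 + 63200 = 121400
Branch B: 74000 (certain)
Overall = 0.8 × 121400 + 0.2 × 74000 = 97120 + 14800 = 111920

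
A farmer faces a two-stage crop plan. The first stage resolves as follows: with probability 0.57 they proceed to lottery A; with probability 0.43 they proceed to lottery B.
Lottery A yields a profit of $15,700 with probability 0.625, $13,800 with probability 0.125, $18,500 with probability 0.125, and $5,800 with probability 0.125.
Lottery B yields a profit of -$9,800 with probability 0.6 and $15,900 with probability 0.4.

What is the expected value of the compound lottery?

EV(A) = 0.625 × 15700 + 0.125 × 13800 + 0.125 × 18500 + 0.125 × 5800 = 9812.5 + 1725 + 2312.5 + 725 = 14575
EV(B) = 0.6 × (-9800) + 0.4 × 15900 = -5880 + 6360 = 480
Overall = 0.57 × 14575 + 0.43 × 480 = 8307.75 + 206.4 = 8514.15

$8,514.15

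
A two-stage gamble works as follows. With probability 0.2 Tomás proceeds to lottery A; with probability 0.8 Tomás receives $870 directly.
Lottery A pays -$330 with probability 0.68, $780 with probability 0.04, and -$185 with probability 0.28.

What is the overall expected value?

EV(A) = 0.68 × (-330) + 0.04 × 780 + 0.28 × (-185) = -224.4 + 31.2 − 51.8 = -245
Branch B: 870 (certain)
Overall = 0.2 × (-245) + 0.8 × 870 = -49 + 696 = 647

$647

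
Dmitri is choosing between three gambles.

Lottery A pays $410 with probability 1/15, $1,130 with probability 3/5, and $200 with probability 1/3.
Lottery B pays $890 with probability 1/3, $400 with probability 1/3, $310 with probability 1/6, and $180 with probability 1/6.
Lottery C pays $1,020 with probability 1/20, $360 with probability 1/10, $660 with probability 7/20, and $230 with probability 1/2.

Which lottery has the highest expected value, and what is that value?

Lottery A ($772)

Lottery A = 1/15 × 410 + 3/5 × 1130 + 1/3 × 200 = 27.3333 + 678 + 66.6667 = 772
Lottery B = 1/3 × 890 + 1/3 × 400 + 1/6 × 310 + 1/6 × 180 = 296.6667 + 133.3333 + 51.6667 + 30 = 511.6667
Lottery C = 1/20 × 1020 + 1/10 × 360 + 7/20 × 660 + 1/2 × 230 = 51 + 36 + 231 + 115 = 433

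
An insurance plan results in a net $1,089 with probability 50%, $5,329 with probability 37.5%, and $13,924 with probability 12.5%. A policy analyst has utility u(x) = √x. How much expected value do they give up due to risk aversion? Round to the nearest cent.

$846.48

E[u] = 0.5·√1089 + 0.375·√5329 + 0.125·√13924 = 0.5·33 + 0.375·73 + 0.125·118 = 58.625
CE = (58.625)² = 3436.890625
Risk premium = EV − CE = 4283.375 − 3436.890625 = 846.484375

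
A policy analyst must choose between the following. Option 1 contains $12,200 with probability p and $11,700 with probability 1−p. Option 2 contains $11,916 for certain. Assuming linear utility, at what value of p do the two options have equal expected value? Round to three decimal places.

p·12200 + (1−p)·11700 = 11916
500p + 11700 = 11916
p = (11916 − 11700) / 500

p = 0.432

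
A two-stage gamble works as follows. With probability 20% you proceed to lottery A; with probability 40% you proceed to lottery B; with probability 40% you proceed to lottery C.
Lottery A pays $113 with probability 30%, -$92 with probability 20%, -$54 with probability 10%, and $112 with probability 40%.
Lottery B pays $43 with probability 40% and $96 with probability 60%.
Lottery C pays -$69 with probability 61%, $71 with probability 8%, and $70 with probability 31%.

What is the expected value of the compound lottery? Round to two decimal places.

$35.02

EV(A) = 0.3 × 113 + 0.2 × (-92) + 0.1 × (-54) + 0.4 × 112 = 33.9 − 18.4 − 5.4 + 44.8 = 54.9
EV(B) = 0.4 × 43 + 0.6 × 96 = 17.2 + 57.6 = 74.8
EV(C) = 0.61 × (-69) + 0.08 × 71 + 0.31 × 70 = -42.09 + 5.68 + 21.7 = -14.71
Overall = 0.2 × 54.9 + 0.4 × 74.8 + 0.4 × (-14.71) = 10.98 + 29.92 − 5.884 = 35.016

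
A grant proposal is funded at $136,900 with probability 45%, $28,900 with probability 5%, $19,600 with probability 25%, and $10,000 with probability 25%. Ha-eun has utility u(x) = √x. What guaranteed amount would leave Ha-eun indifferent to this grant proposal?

E[u] = 0.45·√136900 + 0.05·√28900 + 0.25·√19600 + 0.25·√10000 = 0.45·370 + 0.05·170 + 0.25·140 + 0.25·100 = 235
CE = (235)² = 55225

$55,225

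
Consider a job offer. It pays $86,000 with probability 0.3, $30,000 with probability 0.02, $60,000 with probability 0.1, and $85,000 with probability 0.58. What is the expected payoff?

EV = 0.3 × 86000 + 0.02 × 30000 + 0.1 × 60000 + 0.58 × 85000 = 25800 + 600 + 6000 + 49300 = 81700

$81,700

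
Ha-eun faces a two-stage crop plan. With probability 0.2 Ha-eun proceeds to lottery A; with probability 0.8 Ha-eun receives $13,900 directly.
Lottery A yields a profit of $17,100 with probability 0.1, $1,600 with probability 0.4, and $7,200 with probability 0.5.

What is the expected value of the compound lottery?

$12,310

EV(A) = 0.1 × 17100 + 0.4 × 1600 + 0.5 × 7200 = 1710 + 640 + 3600 = 5950
Branch B: 13900 (certain)
Overall = 0.2 × 5950 + 0.8 × 13900 = 1190 + 11120 = 12310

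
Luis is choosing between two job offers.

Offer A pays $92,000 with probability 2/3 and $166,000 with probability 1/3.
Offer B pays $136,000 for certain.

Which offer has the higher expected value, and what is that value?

Offer A = 2/3 × 92000 + 1/3 × 166000 = 61333.3333 + 55333.3333 = 116666.6667
Offer B: 136000 (certain)

Offer B ($136,000)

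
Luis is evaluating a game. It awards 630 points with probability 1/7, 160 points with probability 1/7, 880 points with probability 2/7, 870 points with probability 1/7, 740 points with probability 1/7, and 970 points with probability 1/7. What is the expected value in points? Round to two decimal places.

EV = 1/7 × 630 + 1/7 × 160 + 2/7 × 880 + 1/7 × 870 + 1/7 × 740 + 1/7 × 970 = 90 + 22.8571 + 251.4286 + 124.2857 + 105.7143 + 138.5714 = 732.8571

732.86 points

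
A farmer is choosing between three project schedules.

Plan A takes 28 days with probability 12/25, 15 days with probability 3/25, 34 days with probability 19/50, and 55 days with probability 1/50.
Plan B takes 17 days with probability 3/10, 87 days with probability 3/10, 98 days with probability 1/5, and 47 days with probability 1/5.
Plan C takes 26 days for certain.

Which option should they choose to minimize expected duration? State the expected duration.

Plan C (26 days)

Plan A = 12/25 × 28 + 3/25 × 15 + 19/50 × 34 + 1/50 × 55 = 13.44 + 1.8 + 12.92 + 1.1 = 29.26
Plan B = 3/10 × 17 + 3/10 × 87 + 1/5 × 98 + 1/5 × 47 = 5.1 + 26.1 + 19.6 + 9.4 = 60.2
Plan C: 26 (certain)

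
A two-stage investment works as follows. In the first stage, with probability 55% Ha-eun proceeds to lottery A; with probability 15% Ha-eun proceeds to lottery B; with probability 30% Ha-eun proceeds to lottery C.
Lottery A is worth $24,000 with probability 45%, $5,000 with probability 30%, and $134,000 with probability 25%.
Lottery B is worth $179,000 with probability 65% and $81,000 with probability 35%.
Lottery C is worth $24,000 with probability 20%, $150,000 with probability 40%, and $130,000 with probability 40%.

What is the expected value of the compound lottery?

EV(A) = 0.45 × 24000 + 0.3 × 5000 + 0.25 × 134000 = 10800 + 1500 + 33500 = 45800
EV(B) = 0.65 × 179000 + 0.35 × 81000 = 116350 + 28350 = 144700
EV(C) = 0.2 × 24000 + 0.4 × 150000 + 0.4 × 130000 = 4800 + 60000 + 52000 = 116800
Overall = 0.55 × 45800 + 0.15 × 144700 + 0.3 × 116800 = 25190 + 21705 + 35040 = 81935

$81,935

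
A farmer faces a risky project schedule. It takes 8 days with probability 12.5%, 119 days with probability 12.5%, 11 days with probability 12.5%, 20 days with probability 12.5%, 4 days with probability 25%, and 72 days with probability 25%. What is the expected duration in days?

38.75 days

EV = 0.125 × 8 + 0.125 × 119 + 0.125 × 11 + 0.125 × 20 + 0.25 × 4 + 0.25 × 72 = 1 + 14.875 + 1.375 + 2.5 + 1 + 18 = 38.75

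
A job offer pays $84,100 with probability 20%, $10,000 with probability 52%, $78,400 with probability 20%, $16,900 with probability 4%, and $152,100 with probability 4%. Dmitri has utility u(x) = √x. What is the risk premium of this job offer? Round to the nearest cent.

E[u] = 0.2·√84100 + 0.52·√10000 + 0.2·√78400 + 0.04·√16900 + 0.04·√152100 = 0.2·290 + 0.52·100 + 0.2·280 + 0.04·130 + 0.04·390 = 186.8
CE = (186.8)² = 34894.24
Risk premium = EV − CE = 44460 − 34894.24 = 9565.76

$9,565.76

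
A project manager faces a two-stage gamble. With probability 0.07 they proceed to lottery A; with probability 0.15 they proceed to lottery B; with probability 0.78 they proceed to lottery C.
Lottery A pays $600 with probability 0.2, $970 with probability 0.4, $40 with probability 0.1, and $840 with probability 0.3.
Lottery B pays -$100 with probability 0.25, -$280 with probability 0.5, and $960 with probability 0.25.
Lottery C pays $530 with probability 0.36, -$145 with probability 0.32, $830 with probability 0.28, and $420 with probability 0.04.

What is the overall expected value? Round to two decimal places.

EV(A) = 0.2 × 600 + 0.4 × 970 + 0.1 × 40 + 0.3 × 840 = 120 + 388 + 4 + 252 = 764
EV(B) = 0.25 × (-100) + 0.5 × (-280) + 0.25 × 960 = -25 − 140 + 240 = 75
EV(C) = 0.36 × 530 + 0.32 × (-145) + 0.28 × 830 + 0.04 × 420 = 190.8 − 46.4 + 232.4 + 16.8 = 393.6
Overall = 0.07 × 764 + 0.15 × 75 + 0.78 × 393.6 = 53.48 + 11.25 + 307.008 = 371.738

$371.74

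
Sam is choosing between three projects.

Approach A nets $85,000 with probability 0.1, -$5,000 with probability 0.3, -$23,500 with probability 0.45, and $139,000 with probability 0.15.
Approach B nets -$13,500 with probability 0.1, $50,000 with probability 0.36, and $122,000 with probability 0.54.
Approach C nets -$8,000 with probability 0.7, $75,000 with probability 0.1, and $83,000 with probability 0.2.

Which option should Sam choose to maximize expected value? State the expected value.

Approach B ($82,530)

Approach A = 0.1 × 85000 + 0.3 × (-5000) + 0.45 × (-23500) + 0.15 × 139000 = 8500 − 1500 − 10575 + 20850 = 17275
Approach B = 0.1 × (-13500) + 0.36 × 50000 + 0.54 × 122000 = -1350 + 18000 + 65880 = 82530
Approach C = 0.7 × (-8000) + 0.1 × 75000 + 0.2 × 83000 = -5600 + 7500 + 16600 = 18500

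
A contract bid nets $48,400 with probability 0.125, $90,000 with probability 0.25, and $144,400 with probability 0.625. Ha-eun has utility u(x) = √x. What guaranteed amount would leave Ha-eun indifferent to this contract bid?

$115,600

E[u] = 0.125·√48400 + 0.25·√90000 + 0.625·√144400 = 0.125·220 + 0.25·300 + 0.625·380 = 340
CE = (340)² = 115600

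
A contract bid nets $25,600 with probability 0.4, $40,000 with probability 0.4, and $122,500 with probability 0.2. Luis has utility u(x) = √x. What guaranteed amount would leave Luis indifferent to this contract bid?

$45,796

E[u] = 0.4·√25600 + 0.4·√40000 + 0.2·√122500 = 0.4·160 + 0.4·200 + 0.2·350 = 214
CE = (214)² = 45796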